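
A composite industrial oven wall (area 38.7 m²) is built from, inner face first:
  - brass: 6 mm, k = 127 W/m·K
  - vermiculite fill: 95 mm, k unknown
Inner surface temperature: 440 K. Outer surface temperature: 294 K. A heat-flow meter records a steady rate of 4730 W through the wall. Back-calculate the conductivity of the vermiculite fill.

Using the resistance-network approach (series):
R_brass = L/(kA) = 0.006/(127×38.7) = 1.221×10^-6 K/W
Sum of known resistances R_other = 1.221×10^-6 K/W
Total R = ΔT/Q = 146/4730 = 0.03087 K/W
R_vermiculite fill = R_total − R_other = 0.03087 K/W
k = L/(R·A) = 0.095/(0.03087×38.7)

k ≈ 0.0795 W/(m·K)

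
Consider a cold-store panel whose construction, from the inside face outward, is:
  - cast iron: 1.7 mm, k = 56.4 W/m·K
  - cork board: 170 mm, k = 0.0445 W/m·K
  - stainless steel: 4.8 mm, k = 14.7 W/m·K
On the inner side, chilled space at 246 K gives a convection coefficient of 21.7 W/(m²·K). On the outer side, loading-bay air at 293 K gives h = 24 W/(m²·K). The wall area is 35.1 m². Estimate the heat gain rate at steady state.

Q ≈ 422 W

Series thermal resistances:
R_inner film = 1/(h_i·A) = 1/(21.7×35.1) = 0.001313 K/W
R_cast iron = L/(kA) = 0.0017/(56.4×35.1) = 8.587×10^-7 K/W
R_cork board = L/(kA) = 0.17/(0.0445×35.1) = 0.1088 K/W
R_stainless steel = L/(kA) = 0.0048/(14.7×35.1) = 9.303×10^-6 K/W
R_outer film = 1/(h_o·A) = 1/(24×35.1) = 0.001187 K/W
R_total = 0.1113 K/W
Q = ΔT / R_total = 47 / 0.1113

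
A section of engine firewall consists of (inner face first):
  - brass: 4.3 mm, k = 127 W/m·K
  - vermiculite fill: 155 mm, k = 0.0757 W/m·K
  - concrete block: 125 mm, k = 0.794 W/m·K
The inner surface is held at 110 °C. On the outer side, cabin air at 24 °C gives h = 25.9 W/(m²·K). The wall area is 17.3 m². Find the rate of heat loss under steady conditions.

Model the wall as resistances in series:
R_brass = L/(kA) = 0.0043/(127×17.3) = 1.957×10^-6 K/W
R_vermiculite fill = L/(kA) = 0.155/(0.0757×17.3) = 0.1184 K/W
R_concrete block = L/(kA) = 0.125/(0.794×17.3) = 0.0091 K/W
R_outer film = 1/(h_o·A) = 1/(25.9×17.3) = 0.002232 K/W
R_total = 0.1297 K/W
Q = ΔT / R_total = 86 / 0.1297

Q ≈ 663 W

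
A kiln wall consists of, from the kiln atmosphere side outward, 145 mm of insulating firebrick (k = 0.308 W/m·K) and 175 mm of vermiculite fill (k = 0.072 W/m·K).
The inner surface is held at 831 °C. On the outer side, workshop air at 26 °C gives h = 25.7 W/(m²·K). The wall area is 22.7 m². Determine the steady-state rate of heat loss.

Q ≈ 6210 W

Series thermal resistances:
R_insulating firebrick = L/(kA) = 0.145/(0.308×22.7) = 0.02074 K/W
R_vermiculite fill = L/(kA) = 0.175/(0.072×22.7) = 0.1071 K/W
R_outer film = 1/(h_o·A) = 1/(25.7×22.7) = 0.001714 K/W
R_total = 0.1295 K/W
Q = ΔT / R_total = 805 / 0.1295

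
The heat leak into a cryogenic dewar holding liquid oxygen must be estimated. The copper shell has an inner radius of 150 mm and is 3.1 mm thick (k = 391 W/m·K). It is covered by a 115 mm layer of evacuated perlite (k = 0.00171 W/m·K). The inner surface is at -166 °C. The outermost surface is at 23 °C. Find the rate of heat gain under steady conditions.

Q ≈ 1.45 W

Each spherical layer contributes R = (1/r_i − 1/r_o)/(4πk):
R_copper shell = (1/0.15 − 1/0.1531)/(4π×391) = 2.747×10^-5 K/W
R_evacuated perlite = (1/0.1531 − 1/0.2681)/(4π×0.00171) = 130.4 K/W
R_total = 130.4 K/W
Q = ΔT/R_total = 189/130.4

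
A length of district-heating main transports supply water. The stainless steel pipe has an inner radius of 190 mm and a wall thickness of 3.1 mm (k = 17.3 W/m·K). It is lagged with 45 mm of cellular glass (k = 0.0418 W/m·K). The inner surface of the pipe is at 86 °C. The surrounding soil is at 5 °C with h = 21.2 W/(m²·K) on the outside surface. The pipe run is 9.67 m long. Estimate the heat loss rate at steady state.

For a radial system each layer contributes R = ln(r_out/r_in)/(2πkL); films add R = 1/(hA).
R_stainless steel pipe wall = ln(193.1/190)/(2π×17.3×9.67) = 1.54×10^-5 K/W
R_cellular glass = ln(238.1/193.1)/(2π×0.0418×9.67) = 0.08248 K/W
R_outer film = 1/(h_o·2πr_oL) = 1/(21.2×2π×0.2381×9.67) = 0.003261 K/W
R_total = 0.08576 K/W
Q = ΔT/R_total = 81/0.08576

Q ≈ 945 W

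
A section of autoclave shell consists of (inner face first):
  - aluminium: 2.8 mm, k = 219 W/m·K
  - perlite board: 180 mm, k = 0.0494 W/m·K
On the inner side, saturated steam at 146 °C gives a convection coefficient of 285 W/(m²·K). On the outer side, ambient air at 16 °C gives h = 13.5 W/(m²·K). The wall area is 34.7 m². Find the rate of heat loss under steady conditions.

Series thermal resistances:
R_inner film = 1/(h_i·A) = 1/(285×34.7) = 1.011×10^-4 K/W
R_aluminium = L/(kA) = 0.0028/(219×34.7) = 3.685×10^-7 K/W
R_perlite board = L/(kA) = 0.18/(0.0494×34.7) = 0.105 K/W
R_outer film = 1/(h_o·A) = 1/(13.5×34.7) = 0.002135 K/W
R_total = 0.1072 K/W
Q = ΔT / R_total = 130 / 0.1072

Q ≈ 1210 W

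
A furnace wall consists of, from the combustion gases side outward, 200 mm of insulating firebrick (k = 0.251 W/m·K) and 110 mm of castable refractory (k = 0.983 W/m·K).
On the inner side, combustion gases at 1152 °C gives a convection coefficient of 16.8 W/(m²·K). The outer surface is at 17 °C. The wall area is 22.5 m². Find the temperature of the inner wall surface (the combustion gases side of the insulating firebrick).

T ≈ 1080 °C

Thermal resistances in series:
R_inner film = 1/(h_i·A) = 1/(16.8×22.5) = 0.002646 K/W
R_insulating firebrick = L/(kA) = 0.2/(0.251×22.5) = 0.03541 K/W
R_castable refractory = L/(kA) = 0.11/(0.983×22.5) = 0.004973 K/W
R_total = 0.04303 K/W;  Q = ΔT/R_total = 1135/0.04303 = 26380 W
T_interface = T_inner − Q·ΣR(inner→interface) = 1152 − 26400×0.002646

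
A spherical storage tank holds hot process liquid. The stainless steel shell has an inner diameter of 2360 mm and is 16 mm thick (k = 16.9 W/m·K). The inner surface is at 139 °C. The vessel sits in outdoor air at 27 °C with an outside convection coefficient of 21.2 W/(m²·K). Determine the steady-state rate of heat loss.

Spherical conduction: R = (1/r_in − 1/r_out)/(4πk) per layer; series-sum.
R_stainless steel shell = (1/1.18 − 1/1.196)/(4π×16.9) = 5.338×10^-5 K/W
R_outer film = 1/(h·4πr_o²) = 1/(21.2×4π×1.196²) = 0.002624 K/W
R_total = 0.002678 K/W
Q = ΔT/R_total = 112/0.002678

Q ≈ 41800 W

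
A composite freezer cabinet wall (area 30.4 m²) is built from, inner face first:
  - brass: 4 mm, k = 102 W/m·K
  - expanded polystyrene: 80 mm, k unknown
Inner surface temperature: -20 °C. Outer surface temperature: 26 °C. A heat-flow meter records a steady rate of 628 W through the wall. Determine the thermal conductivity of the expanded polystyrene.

Using the resistance-network approach (series):
R_brass = L/(kA) = 0.004/(102×30.4) = 1.29×10^-6 K/W
Sum of known resistances R_other = 1.29×10^-6 K/W
Total R = ΔT/Q = 46/628 = 0.07325 K/W
R_expanded polystyrene = R_total − R_other = 0.07325 K/W
k = L/(R·A) = 0.08/(0.07325×30.4)

k ≈ 0.0359 W/(m·K)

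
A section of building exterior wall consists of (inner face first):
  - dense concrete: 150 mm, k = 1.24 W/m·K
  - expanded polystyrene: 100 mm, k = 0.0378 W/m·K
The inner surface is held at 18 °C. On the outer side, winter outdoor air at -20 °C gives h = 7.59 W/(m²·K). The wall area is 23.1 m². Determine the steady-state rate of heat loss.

Treating each layer as a thermal resistance in series:
R_dense concrete = L/(kA) = 0.15/(1.24×23.1) = 0.005237 K/W
R_expanded polystyrene = L/(kA) = 0.1/(0.0378×23.1) = 0.1145 K/W
R_outer film = 1/(h_o·A) = 1/(7.59×23.1) = 0.005704 K/W
R_total = 0.1255 K/W
Q = ΔT / R_total = 38 / 0.1255

Q ≈ 303 W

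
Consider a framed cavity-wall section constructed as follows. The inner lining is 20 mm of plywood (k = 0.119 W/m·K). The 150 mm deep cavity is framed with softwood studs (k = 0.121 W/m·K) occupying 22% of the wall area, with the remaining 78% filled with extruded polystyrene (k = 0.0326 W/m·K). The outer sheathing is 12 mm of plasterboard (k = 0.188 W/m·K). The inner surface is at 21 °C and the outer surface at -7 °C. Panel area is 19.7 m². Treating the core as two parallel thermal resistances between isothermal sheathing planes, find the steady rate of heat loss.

Sheathing layers in series; stud and cavity paths in parallel between them.
R_inner = 0.02/(0.119×19.7) = 0.008531 K/W
R_stud  = 0.15/(0.121×0.22×19.7) = 0.286 K/W
R_cav   = 0.15/(0.0326×0.78×19.7) = 0.2994 K/W
1/R_core = 1/R_stud + 1/R_cav → R_core = 0.1463 K/W
R_outer = 0.012/(0.188×19.7) = 0.00324 K/W
R_total = 0.1581 K/W
Q = ΔT/R_total = 28/0.1581

Q ≈ 177 W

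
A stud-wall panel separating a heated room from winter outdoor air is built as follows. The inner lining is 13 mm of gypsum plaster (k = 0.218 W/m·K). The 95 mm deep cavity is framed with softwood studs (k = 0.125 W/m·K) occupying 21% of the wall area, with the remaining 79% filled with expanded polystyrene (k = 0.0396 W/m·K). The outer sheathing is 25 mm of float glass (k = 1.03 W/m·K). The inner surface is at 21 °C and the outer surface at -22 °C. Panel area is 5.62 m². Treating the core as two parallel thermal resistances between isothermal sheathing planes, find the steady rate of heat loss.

Sheathing layers in series; stud and cavity paths in parallel between them.
R_inner = 0.013/(0.218×5.62) = 0.01061 K/W
R_stud  = 0.095/(0.125×0.21×5.62) = 0.644 K/W
R_cav   = 0.095/(0.0396×0.79×5.62) = 0.5403 K/W
1/R_core = 1/R_stud + 1/R_cav → R_core = 0.2938 K/W
R_outer = 0.025/(1.03×5.62) = 0.004319 K/W
R_total = 0.3087 K/W
Q = ΔT/R_total = 43/0.3087

Q ≈ 139 W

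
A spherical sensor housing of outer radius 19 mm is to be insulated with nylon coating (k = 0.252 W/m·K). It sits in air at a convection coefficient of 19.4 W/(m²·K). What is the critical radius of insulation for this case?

For a sphere r_cr = 2k/h = 2×0.252/19.4
r_cr = 26 mm; since the bare radius (19 mm) is below r_cr, adding a thin layer of insulation will *increase* heat loss.

r_cr ≈ 26 mm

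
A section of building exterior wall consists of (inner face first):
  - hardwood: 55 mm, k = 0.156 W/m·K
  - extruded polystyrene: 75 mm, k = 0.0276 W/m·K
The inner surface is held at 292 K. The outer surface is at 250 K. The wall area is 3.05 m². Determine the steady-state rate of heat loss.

Q ≈ 41.7 W

Treating each layer as a thermal resistance in series:
R_hardwood = L/(kA) = 0.055/(0.156×3.05) = 0.1156 K/W
R_extruded polystyrene = L/(kA) = 0.075/(0.0276×3.05) = 0.8909 K/W
R_total = 1.007 K/W
Q = ΔT / R_total = 42 / 1.007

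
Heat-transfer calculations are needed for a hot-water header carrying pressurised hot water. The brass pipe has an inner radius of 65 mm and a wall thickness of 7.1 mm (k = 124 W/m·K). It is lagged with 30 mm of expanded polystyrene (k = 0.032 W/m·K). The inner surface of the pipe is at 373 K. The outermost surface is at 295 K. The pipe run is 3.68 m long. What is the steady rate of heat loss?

Q ≈ 166 W

Treating each annulus and film as a series resistance:
R_brass pipe wall = ln(72.1/65)/(2π×124×3.68) = 3.616×10^-5 K/W
R_expanded polystyrene = ln(102.1/72.1)/(2π×0.032×3.68) = 0.4702 K/W
R_total = 0.4702 K/W
Q = ΔT/R_total = 78/0.4702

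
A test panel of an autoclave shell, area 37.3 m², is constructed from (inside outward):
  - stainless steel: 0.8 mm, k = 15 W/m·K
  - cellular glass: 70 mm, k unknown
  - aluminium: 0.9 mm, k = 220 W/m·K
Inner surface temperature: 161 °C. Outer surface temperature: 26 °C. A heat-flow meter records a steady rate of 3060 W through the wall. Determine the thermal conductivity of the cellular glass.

Model the wall as resistances in series:
R_stainless steel = L/(kA) = 0.0008/(15×37.3) = 1.43×10^-6 K/W
R_aluminium = L/(kA) = 0.0009/(220×37.3) = 1.097×10^-7 K/W
Sum of known resistances R_other = 1.54×10^-6 K/W
Total R = ΔT/Q = 135/3060 = 0.04412 K/W
R_cellular glass = R_total − R_other = 0.04412 K/W
k = L/(R·A) = 0.07/(0.04412×37.3)

k ≈ 0.0425 W/(m·K)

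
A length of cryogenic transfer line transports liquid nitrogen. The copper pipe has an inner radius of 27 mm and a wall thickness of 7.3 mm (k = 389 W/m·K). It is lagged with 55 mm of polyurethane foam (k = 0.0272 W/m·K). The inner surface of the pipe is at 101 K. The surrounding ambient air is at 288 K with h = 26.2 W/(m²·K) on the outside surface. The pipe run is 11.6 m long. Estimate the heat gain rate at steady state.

Q ≈ 383 W

Treating each annulus and film as a series resistance:
R_copper pipe wall = ln(34.3/27)/(2π×389×11.6) = 8.441×10^-6 K/W
R_polyurethane foam = ln(89.3/34.3)/(2π×0.0272×11.6) = 0.4827 K/W
R_outer film = 1/(h_o·2πr_oL) = 1/(26.2×2π×0.0893×11.6) = 0.005864 K/W
R_total = 0.4885 K/W
Q = ΔT/R_total = 187/0.4885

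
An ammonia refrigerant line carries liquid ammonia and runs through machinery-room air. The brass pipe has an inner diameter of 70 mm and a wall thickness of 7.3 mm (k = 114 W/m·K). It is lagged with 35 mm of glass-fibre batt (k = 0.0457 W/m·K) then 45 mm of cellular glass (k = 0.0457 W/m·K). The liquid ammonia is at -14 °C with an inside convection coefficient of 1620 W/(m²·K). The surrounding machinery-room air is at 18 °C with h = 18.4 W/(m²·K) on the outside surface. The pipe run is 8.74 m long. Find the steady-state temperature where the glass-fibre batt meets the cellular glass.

For a radial system each layer contributes R = ln(r_out/r_in)/(2πkL); films add R = 1/(hA).
R_inner film = 1/(h_i·2πr₁L) = 1/(1620×2π×0.035×8.74) = 3.212×10^-4 K/W
R_brass pipe wall = ln(42.3/35)/(2π×114×8.74) = 3.026×10^-5 K/W
R_glass-fibre batt = ln(77.3/42.3)/(2π×0.0457×8.74) = 0.2402 K/W
R_cellular glass = ln(122.3/77.3)/(2π×0.0457×8.74) = 0.1828 K/W
R_outer film = 1/(h_o·2πr_oL) = 1/(18.4×2π×0.1223×8.74) = 0.008092 K/W
R_total = 0.4315 K/W
Q = ΔT/R_total = 32/0.4315
Q = 74.2 W
T_interface = T_inner + Q·ΣR(inner→interface) = -14 + 74.2×0.2406

T ≈ 3.84 °C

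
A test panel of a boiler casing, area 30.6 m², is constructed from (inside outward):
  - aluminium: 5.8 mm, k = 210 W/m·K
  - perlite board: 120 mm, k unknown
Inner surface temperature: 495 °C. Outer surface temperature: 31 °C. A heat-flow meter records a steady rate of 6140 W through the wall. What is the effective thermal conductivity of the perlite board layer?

k ≈ 0.0519 W/(m·K)

Treating each layer as a thermal resistance in series:
R_aluminium = L/(kA) = 0.0058/(210×30.6) = 9.026×10^-7 K/W
Sum of known resistances R_other = 9.026×10^-7 K/W
Total R = ΔT/Q = 464/6140 = 0.07557 K/W
R_perlite board = R_total − R_other = 0.07557 K/W
k = L/(R·A) = 0.12/(0.07557×30.6)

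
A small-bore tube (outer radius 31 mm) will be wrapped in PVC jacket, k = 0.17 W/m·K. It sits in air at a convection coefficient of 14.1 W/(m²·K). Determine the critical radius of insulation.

r_cr ≈ 12.1 mm

For a cylinder r_cr = k/h = 0.17/14.1
r_cr = 12.1 mm; since the bare radius (31 mm) is above r_cr, any added insulation will reduce heat loss.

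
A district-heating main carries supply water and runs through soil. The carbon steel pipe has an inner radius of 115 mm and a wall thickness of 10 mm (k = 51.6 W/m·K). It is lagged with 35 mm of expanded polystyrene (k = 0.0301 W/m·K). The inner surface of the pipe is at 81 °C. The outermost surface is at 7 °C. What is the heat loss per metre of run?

Per-layer cylindrical resistances, series-summed:
R_carbon steel pipe wall = ln(125/115)/(2π×51.6×1) = 2.572×10^-4 K/W
R_expanded polystyrene = ln(160/125)/(2π×0.0301×1) = 1.305 K/W
R_total = 1.306 K/W
Q = ΔT/R_total = 74/1.306

q′ ≈ 56.7 W/m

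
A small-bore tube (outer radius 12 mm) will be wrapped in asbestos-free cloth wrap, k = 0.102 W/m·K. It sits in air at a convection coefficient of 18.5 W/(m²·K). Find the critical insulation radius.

For a cylinder r_cr = k/h = 0.102/18.5
r_cr = 5.51 mm; since the bare radius (12 mm) is above r_cr, any added insulation will reduce heat loss.

r_cr ≈ 5.51 mm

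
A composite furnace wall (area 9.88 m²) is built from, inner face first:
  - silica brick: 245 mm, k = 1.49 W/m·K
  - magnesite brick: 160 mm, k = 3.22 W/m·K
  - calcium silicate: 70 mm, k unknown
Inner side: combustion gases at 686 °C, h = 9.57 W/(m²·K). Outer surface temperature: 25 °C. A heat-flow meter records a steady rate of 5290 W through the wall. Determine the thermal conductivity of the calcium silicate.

Thermal resistances in series:
R_inner film = 1/(h_i·A) = 1/(9.57×9.88) = 0.01058 K/W
R_silica brick = L/(kA) = 0.245/(1.49×9.88) = 0.01664 K/W
R_magnesite brick = L/(kA) = 0.16/(3.22×9.88) = 0.005029 K/W
Sum of known resistances R_other = 0.03225 K/W
Total R = ΔT/Q = 661/5290 = 0.125 K/W
R_calcium silicate = R_total − R_other = 0.0927 K/W
k = L/(R·A) = 0.07/(0.0927×9.88)

k ≈ 0.0764 W/(m·K)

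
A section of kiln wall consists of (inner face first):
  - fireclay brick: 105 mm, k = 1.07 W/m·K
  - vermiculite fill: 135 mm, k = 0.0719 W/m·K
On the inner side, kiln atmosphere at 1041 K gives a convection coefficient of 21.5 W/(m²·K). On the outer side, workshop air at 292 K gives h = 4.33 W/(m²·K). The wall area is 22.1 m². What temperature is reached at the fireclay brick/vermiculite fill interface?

T ≈ 993 K

Treating each layer as a thermal resistance in series:
R_inner film = 1/(h_i·A) = 1/(21.5×22.1) = 0.002105 K/W
R_fireclay brick = L/(kA) = 0.105/(1.07×22.1) = 0.00444 K/W
R_vermiculite fill = L/(kA) = 0.135/(0.0719×22.1) = 0.08496 K/W
R_outer film = 1/(h_o·A) = 1/(4.33×22.1) = 0.01045 K/W
R_total = 0.102 K/W;  Q = ΔT/R_total = 749/0.102 = 7346 W
T_interface = T_inner − Q·ΣR(inner→interface) = 1041 − 7350×0.006545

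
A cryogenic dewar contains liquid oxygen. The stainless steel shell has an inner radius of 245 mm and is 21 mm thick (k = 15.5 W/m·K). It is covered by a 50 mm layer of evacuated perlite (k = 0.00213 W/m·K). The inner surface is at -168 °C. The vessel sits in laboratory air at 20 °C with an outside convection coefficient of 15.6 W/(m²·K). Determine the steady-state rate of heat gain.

Each spherical layer contributes R = (1/r_i − 1/r_o)/(4πk):
R_stainless steel shell = (1/0.245 − 1/0.266)/(4π×15.5) = 0.001654 K/W
R_evacuated perlite = (1/0.266 − 1/0.316)/(4π×0.00213) = 22.22 K/W
R_outer film = 1/(h·4πr_o²) = 1/(15.6×4π×0.316²) = 0.05108 K/W
R_total = 22.28 K/W
Q = ΔT/R_total = 188/22.28

Q ≈ 8.44 W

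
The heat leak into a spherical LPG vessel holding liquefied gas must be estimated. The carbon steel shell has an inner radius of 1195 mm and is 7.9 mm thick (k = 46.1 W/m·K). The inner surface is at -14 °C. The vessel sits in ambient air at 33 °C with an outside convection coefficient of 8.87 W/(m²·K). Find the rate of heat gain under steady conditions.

Q ≈ 7570 W

For a spherical shell R = (1/r₁ − 1/r₂)/(4πk); film R = 1/(h·4πr²). In series:
R_carbon steel shell = (1/1.195 − 1/1.2029)/(4π×46.1) = 9.487×10^-6 K/W
R_outer film = 1/(h·4πr_o²) = 1/(8.87×4π×1.2029²) = 0.0062 K/W
R_total = 0.00621 K/W
Q = ΔT/R_total = 47/0.00621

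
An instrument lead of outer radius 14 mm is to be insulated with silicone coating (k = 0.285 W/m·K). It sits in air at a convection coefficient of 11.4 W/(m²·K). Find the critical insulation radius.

r_cr ≈ 25 mm

For a cylinder r_cr = k/h = 0.285/11.4
r_cr = 25 mm; since the bare radius (14 mm) is below r_cr, adding a thin layer of insulation will *increase* heat loss.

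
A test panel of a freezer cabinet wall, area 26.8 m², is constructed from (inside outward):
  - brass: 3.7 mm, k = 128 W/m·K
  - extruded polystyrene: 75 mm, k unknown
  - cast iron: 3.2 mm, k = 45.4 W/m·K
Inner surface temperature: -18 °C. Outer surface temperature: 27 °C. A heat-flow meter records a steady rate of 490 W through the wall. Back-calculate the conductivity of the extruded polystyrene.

k ≈ 0.0305 W/(m·K)

Series thermal resistances:
R_brass = L/(kA) = 0.0037/(128×26.8) = 1.079×10^-6 K/W
R_cast iron = L/(kA) = 0.0032/(45.4×26.8) = 2.63×10^-6 K/W
Sum of known resistances R_other = 3.709×10^-6 K/W
Total R = ΔT/Q = 45/490 = 0.09184 K/W
R_extruded polystyrene = R_total − R_other = 0.09183 K/W
k = L/(R·A) = 0.075/(0.09183×26.8)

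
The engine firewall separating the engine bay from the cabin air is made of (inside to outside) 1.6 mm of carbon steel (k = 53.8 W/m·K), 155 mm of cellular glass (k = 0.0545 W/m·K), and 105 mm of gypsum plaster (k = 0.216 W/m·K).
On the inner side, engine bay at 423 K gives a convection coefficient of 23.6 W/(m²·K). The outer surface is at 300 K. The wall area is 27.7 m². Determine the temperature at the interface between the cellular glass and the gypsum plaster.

Using the resistance-network approach (series):
R_inner film = 1/(h_i·A) = 1/(23.6×27.7) = 0.00153 K/W
R_carbon steel = L/(kA) = 0.0016/(53.8×27.7) = 1.074×10^-6 K/W
R_cellular glass = L/(kA) = 0.155/(0.0545×27.7) = 0.1027 K/W
R_gypsum plaster = L/(kA) = 0.105/(0.216×27.7) = 0.01755 K/W
R_total = 0.1218 K/W;  Q = ΔT/R_total = 123/0.1218 = 1010 W
T_interface = T_inner − Q·ΣR(inner→interface) = 423 − 1010×0.1042

T ≈ 318 K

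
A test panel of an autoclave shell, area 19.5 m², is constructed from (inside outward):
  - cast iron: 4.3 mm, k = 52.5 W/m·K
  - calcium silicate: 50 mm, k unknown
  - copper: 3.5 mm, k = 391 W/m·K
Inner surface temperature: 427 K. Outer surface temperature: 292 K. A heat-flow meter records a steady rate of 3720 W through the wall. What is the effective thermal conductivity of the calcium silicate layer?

k ≈ 0.0707 W/(m·K)

Thermal resistances in series:
R_cast iron = L/(kA) = 0.0043/(52.5×19.5) = 4.2×10^-6 K/W
R_copper = L/(kA) = 0.0035/(391×19.5) = 4.59×10^-7 K/W
Sum of known resistances R_other = 4.659×10^-6 K/W
Total R = ΔT/Q = 135/3720 = 0.03629 K/W
R_calcium silicate = R_total − R_other = 0.03629 K/W
k = L/(R·A) = 0.05/(0.03629×19.5)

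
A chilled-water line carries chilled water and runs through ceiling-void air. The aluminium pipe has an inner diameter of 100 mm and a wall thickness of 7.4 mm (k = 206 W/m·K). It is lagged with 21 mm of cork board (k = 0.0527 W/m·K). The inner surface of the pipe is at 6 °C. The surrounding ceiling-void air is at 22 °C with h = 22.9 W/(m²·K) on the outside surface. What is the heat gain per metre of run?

q′ ≈ 15.5 W/m

Per-layer cylindrical resistances, series-summed:
R_aluminium pipe wall = ln(57.4/50)/(2π×206×1) = 1.066×10^-4 K/W
R_cork board = ln(78.4/57.4)/(2π×0.0527×1) = 0.9416 K/W
R_outer film = 1/(h_o·2πr_oL) = 1/(22.9×2π×0.0784×1) = 0.08865 K/W
R_total = 1.03 K/W
Q = ΔT/R_total = 16/1.03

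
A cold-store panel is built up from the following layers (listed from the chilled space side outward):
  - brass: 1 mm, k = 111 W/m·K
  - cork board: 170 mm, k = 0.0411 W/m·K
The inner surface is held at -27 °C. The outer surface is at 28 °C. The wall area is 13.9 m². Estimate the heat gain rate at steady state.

Q ≈ 185 W

Series thermal resistances:
R_brass = L/(kA) = 0.001/(111×13.9) = 6.481×10^-7 K/W
R_cork board = L/(kA) = 0.17/(0.0411×13.9) = 0.2976 K/W
R_total = 0.2976 K/W
Q = ΔT / R_total = 55 / 0.2976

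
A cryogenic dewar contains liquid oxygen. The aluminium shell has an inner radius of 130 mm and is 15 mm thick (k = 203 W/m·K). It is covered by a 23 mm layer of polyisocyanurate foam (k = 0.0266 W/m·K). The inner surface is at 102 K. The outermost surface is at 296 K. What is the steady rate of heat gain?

Each spherical layer contributes R = (1/r_i − 1/r_o)/(4πk):
R_aluminium shell = (1/0.13 − 1/0.145)/(4π×203) = 3.119×10^-4 K/W
R_polyisocyanurate foam = (1/0.145 − 1/0.168)/(4π×0.0266) = 2.825 K/W
R_total = 2.825 K/W
Q = ΔT/R_total = 194/2.825

Q ≈ 68.7 W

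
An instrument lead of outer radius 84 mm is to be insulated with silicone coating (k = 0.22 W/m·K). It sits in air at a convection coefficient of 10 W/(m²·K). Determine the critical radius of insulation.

r_cr ≈ 22 mm

For a cylinder r_cr = k/h = 0.22/10
r_cr = 22 mm; since the bare radius (84 mm) is above r_cr, any added insulation will reduce heat loss.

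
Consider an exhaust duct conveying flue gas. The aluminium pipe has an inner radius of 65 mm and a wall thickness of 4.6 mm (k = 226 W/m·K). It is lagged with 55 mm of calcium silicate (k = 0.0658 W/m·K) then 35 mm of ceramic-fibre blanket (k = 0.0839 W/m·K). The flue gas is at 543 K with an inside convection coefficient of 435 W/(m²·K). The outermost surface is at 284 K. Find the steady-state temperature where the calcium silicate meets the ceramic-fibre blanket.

Treating each annulus and film as a series resistance:
R_inner film = 1/(h_i·2πr₁L) = 1/(435×2π×0.065×1) = 0.005629 K/W
R_aluminium pipe wall = ln(69.6/65)/(2π×226×1) = 4.815×10^-5 K/W
R_calcium silicate = ln(124.6/69.6)/(2π×0.0658×1) = 1.409 K/W
R_ceramic-fibre blanket = ln(159.6/124.6)/(2π×0.0839×1) = 0.4696 K/W
R_total = 1.884 K/W
Q = ΔT/R_total = 259/1.884
Q = 137 W/m
T_interface = T_inner − Q·ΣR(inner→interface) = 543 − 137×1.414

T ≈ 349 K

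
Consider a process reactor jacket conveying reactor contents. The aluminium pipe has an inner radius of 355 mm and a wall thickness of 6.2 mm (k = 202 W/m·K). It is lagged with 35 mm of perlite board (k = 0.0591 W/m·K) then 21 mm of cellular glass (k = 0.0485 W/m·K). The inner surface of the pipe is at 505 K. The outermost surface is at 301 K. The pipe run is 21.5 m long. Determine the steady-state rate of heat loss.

Q ≈ 10500 W

Cylindrical conduction, so R = ln(r₂/r₁)/(2πkL) per layer, in series:
R_aluminium pipe wall = ln(361.2/355)/(2π×202×21.5) = 6.345×10^-7 K/W
R_perlite board = ln(396.2/361.2)/(2π×0.0591×21.5) = 0.01158 K/W
R_cellular glass = ln(417.2/396.2)/(2π×0.0485×21.5) = 0.007883 K/W
R_total = 0.01947 K/W
Q = ΔT/R_total = 204/0.01947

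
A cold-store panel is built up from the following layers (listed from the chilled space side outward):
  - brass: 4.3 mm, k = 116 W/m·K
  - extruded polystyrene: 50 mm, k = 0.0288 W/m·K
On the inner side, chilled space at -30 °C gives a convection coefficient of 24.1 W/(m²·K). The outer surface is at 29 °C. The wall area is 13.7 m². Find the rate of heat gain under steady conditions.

Model the wall as resistances in series:
R_inner film = 1/(h_i·A) = 1/(24.1×13.7) = 0.003029 K/W
R_brass = L/(kA) = 0.0043/(116×13.7) = 2.706×10^-6 K/W
R_extruded polystyrene = L/(kA) = 0.05/(0.0288×13.7) = 0.1267 K/W
R_total = 0.1298 K/W
Q = ΔT / R_total = 59 / 0.1298

Q ≈ 455 W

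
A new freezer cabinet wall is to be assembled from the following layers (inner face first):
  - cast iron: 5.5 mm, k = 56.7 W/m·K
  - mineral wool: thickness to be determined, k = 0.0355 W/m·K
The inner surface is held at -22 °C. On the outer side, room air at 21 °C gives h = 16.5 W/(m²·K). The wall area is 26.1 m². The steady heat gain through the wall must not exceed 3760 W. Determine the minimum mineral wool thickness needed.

Using the resistance-network approach (series):
R_cast iron = L/(kA) = 0.0055/(56.7×26.1) = 3.717×10^-6 K/W
R_outer film = 1/(h_o·A) = 1/(16.5×26.1) = 0.002322 K/W
Sum of the known resistances R_other = 0.002326 K/W
Required total resistance R_tot = ΔT/Q_allow = 43/3760 = 0.01144 K/W
R_mineral wool = R_tot − R_other = 0.00911 K/W
L = R·k·A = 0.00911×0.0355×26.1

L ≈ 8.44 mm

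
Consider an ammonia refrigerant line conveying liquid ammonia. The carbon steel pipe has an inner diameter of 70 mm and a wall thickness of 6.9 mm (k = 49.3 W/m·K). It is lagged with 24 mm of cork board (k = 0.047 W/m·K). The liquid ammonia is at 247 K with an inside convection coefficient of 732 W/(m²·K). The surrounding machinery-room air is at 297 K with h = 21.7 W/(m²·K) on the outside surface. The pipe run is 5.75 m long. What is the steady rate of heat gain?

For a radial system each layer contributes R = ln(r_out/r_in)/(2πkL); films add R = 1/(hA).
R_inner film = 1/(h_i·2πr₁L) = 1/(732×2π×0.035×5.75) = 0.00108 K/W
R_carbon steel pipe wall = ln(41.9/35)/(2π×49.3×5.75) = 1.01×10^-4 K/W
R_cork board = ln(65.9/41.9)/(2π×0.047×5.75) = 0.2667 K/W
R_outer film = 1/(h_o·2πr_oL) = 1/(21.7×2π×0.0659×5.75) = 0.01936 K/W
R_total = 0.2872 K/W
Q = ΔT/R_total = 50/0.2872

Q ≈ 174 W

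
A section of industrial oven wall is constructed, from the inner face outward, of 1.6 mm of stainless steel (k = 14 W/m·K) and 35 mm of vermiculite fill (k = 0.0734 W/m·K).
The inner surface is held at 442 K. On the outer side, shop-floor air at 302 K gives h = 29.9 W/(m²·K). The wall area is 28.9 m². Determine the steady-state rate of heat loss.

Q ≈ 7930 W

Thermal resistances in series:
R_stainless steel = L/(kA) = 0.0016/(14×28.9) = 3.955×10^-6 K/W
R_vermiculite fill = L/(kA) = 0.035/(0.0734×28.9) = 0.0165 K/W
R_outer film = 1/(h_o·A) = 1/(29.9×28.9) = 0.001157 K/W
R_total = 0.01766 K/W
Q = ΔT / R_total = 140 / 0.01766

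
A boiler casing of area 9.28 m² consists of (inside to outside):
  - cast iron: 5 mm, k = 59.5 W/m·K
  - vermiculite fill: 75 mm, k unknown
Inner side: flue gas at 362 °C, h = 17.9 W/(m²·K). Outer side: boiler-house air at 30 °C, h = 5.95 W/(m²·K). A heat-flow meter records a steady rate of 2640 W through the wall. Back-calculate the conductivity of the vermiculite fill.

Treating each layer as a thermal resistance in series:
R_inner film = 1/(h_i·A) = 1/(17.9×9.28) = 0.00602 K/W
R_cast iron = L/(kA) = 0.005/(59.5×9.28) = 9.055×10^-6 K/W
R_outer film = 1/(h_o·A) = 1/(5.95×9.28) = 0.01811 K/W
Sum of known resistances R_other = 0.02414 K/W
Total R = ΔT/Q = 332/2640 = 0.1258 K/W
R_vermiculite fill = R_total − R_other = 0.1016 K/W
k = L/(R·A) = 0.075/(0.1016×9.28)

k ≈ 0.0795 W/(m·K)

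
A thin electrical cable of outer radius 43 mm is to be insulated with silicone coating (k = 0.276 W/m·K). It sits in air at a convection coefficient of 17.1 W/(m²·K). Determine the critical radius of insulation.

r_cr ≈ 16.1 mm

For a cylinder r_cr = k/h = 0.276/17.1
r_cr = 16.1 mm; since the bare radius (43 mm) is above r_cr, any added insulation will reduce heat loss.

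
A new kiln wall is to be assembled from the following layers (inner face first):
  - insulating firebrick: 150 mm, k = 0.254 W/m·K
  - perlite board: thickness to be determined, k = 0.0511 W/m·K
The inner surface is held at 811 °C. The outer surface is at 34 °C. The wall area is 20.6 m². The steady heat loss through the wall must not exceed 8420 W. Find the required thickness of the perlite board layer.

L ≈ 67 mm

Series thermal resistances:
R_insulating firebrick = L/(kA) = 0.15/(0.254×20.6) = 0.02867 K/W
Sum of the known resistances R_other = 0.02867 K/W
Required total resistance R_tot = ΔT/Q_allow = 777/8420 = 0.09228 K/W
R_perlite board = R_tot − R_other = 0.06361 K/W
L = R·k·A = 0.06361×0.0511×20.6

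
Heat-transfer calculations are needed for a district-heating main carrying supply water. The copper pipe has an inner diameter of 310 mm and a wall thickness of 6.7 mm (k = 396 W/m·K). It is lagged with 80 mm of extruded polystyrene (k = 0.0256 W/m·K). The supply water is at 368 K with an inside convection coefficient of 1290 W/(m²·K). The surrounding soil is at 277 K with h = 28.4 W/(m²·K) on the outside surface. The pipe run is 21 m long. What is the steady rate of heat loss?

Q ≈ 757 W

Treating each annulus and film as a series resistance:
R_inner film = 1/(h_i·2πr₁L) = 1/(1290×2π×0.155×21) = 3.79×10^-5 K/W
R_copper pipe wall = ln(161.7/155)/(2π×396×21) = 8.099×10^-7 K/W
R_extruded polystyrene = ln(241.7/161.7)/(2π×0.0256×21) = 0.119 K/W
R_outer film = 1/(h_o·2πr_oL) = 1/(28.4×2π×0.2417×21) = 0.001104 K/W
R_total = 0.1201 K/W
Q = ΔT/R_total = 91/0.1201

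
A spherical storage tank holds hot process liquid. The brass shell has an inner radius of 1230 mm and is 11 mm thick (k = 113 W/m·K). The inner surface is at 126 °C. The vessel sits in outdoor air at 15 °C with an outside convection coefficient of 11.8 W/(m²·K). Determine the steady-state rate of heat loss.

For a spherical shell R = (1/r₁ − 1/r₂)/(4πk); film R = 1/(h·4πr²). In series:
R_brass shell = (1/1.23 − 1/1.241)/(4π×113) = 5.075×10^-6 K/W
R_outer film = 1/(h·4πr_o²) = 1/(11.8×4π×1.241²) = 0.004379 K/W
R_total = 0.004384 K/W
Q = ΔT/R_total = 111/0.004384

Q ≈ 25300 W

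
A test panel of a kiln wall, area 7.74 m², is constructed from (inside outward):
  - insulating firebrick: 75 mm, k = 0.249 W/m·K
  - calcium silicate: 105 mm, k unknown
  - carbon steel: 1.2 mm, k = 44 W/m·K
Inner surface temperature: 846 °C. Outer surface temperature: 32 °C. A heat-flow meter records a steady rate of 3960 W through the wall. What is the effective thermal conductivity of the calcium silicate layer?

Model the wall as resistances in series:
R_insulating firebrick = L/(kA) = 0.075/(0.249×7.74) = 0.03892 K/W
R_carbon steel = L/(kA) = 0.0012/(44×7.74) = 3.524×10^-6 K/W
Sum of known resistances R_other = 0.03892 K/W
Total R = ΔT/Q = 814/3960 = 0.2056 K/W
R_calcium silicate = R_total − R_other = 0.1666 K/W
k = L/(R·A) = 0.105/(0.1666×7.74)

k ≈ 0.0814 W/(m·K)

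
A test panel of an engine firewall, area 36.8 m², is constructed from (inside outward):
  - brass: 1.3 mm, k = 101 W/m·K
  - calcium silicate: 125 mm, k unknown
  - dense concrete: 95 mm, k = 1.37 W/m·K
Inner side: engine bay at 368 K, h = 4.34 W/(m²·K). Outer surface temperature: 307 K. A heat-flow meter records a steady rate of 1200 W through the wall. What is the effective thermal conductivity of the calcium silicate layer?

Treating each layer as a thermal resistance in series:
R_inner film = 1/(h_i·A) = 1/(4.34×36.8) = 0.006261 K/W
R_brass = L/(kA) = 0.0013/(101×36.8) = 3.498×10^-7 K/W
R_dense concrete = L/(kA) = 0.095/(1.37×36.8) = 0.001884 K/W
Sum of known resistances R_other = 0.008146 K/W
Total R = ΔT/Q = 61/1200 = 0.05083 K/W
R_calcium silicate = R_total − R_other = 0.04269 K/W
k = L/(R·A) = 0.125/(0.04269×36.8)

k ≈ 0.0796 W/(m·K)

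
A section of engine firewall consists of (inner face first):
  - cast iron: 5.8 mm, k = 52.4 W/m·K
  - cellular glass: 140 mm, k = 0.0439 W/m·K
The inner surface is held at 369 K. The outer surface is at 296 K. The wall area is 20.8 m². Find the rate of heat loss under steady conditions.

Q ≈ 476 W

Using the resistance-network approach (series):
R_cast iron = L/(kA) = 0.0058/(52.4×20.8) = 5.321×10^-6 K/W
R_cellular glass = L/(kA) = 0.14/(0.0439×20.8) = 0.1533 K/W
R_total = 0.1533 K/W
Q = ΔT / R_total = 73 / 0.1533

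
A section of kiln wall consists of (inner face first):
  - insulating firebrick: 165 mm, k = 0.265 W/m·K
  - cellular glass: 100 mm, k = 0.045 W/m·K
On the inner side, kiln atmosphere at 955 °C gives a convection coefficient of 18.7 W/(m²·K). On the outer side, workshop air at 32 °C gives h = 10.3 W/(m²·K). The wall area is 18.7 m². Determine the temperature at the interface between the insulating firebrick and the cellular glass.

T ≈ 747 °C

Thermal resistances in series:
R_inner film = 1/(h_i·A) = 1/(18.7×18.7) = 0.00286 K/W
R_insulating firebrick = L/(kA) = 0.165/(0.265×18.7) = 0.0333 K/W
R_cellular glass = L/(kA) = 0.1/(0.045×18.7) = 0.1188 K/W
R_outer film = 1/(h_o·A) = 1/(10.3×18.7) = 0.005192 K/W
R_total = 0.1602 K/W;  Q = ΔT/R_total = 923/0.1602 = 5762 W
T_interface = T_inner − Q·ΣR(inner→interface) = 955 − 5760×0.03616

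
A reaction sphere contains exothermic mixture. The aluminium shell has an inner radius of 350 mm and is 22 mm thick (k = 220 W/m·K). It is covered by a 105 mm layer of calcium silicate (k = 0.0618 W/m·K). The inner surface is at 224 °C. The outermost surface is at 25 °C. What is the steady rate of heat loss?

For a spherical shell R = (1/r₁ − 1/r₂)/(4πk); film R = 1/(h·4πr²). In series:
R_aluminium shell = (1/0.35 − 1/0.372)/(4π×220) = 6.112×10^-5 K/W
R_calcium silicate = (1/0.372 − 1/0.477)/(4π×0.0618) = 0.762 K/W
R_total = 0.762 K/W
Q = ΔT/R_total = 199/0.762

Q ≈ 261 W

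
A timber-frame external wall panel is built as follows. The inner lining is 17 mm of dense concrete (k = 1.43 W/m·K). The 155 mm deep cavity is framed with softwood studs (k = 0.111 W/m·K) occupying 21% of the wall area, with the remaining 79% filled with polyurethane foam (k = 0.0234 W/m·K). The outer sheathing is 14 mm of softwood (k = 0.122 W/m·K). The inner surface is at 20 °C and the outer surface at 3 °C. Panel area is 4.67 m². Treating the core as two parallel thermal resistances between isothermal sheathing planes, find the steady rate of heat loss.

Q ≈ 20.7 W

Sheathing layers in series; stud and cavity paths in parallel between them.
R_inner = 0.017/(1.43×4.67) = 0.002546 K/W
R_stud  = 0.155/(0.111×0.21×4.67) = 1.424 K/W
R_cav   = 0.155/(0.0234×0.79×4.67) = 1.795 K/W
1/R_core = 1/R_stud + 1/R_cav → R_core = 0.7941 K/W
R_outer = 0.014/(0.122×4.67) = 0.02457 K/W
R_total = 0.8212 K/W
Q = ΔT/R_total = 17/0.8212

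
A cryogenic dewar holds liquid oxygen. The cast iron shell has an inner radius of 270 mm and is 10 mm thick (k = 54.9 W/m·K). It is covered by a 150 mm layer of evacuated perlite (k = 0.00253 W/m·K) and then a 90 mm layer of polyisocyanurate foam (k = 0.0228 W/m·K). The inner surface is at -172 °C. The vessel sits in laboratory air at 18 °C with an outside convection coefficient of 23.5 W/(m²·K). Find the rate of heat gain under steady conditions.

Spherical conduction: R = (1/r_in − 1/r_out)/(4πk) per layer; series-sum.
R_cast iron shell = (1/0.27 − 1/0.28)/(4π×54.9) = 1.917×10^-4 K/W
R_evacuated perlite = (1/0.28 − 1/0.43)/(4π×0.00253) = 39.19 K/W
R_polyisocyanurate foam = (1/0.43 − 1/0.52)/(4π×0.0228) = 1.405 K/W
R_outer film = 1/(h·4πr_o²) = 1/(23.5×4π×0.52²) = 0.01252 K/W
R_total = 40.6 K/W
Q = ΔT/R_total = 190/40.6

Q ≈ 4.68 W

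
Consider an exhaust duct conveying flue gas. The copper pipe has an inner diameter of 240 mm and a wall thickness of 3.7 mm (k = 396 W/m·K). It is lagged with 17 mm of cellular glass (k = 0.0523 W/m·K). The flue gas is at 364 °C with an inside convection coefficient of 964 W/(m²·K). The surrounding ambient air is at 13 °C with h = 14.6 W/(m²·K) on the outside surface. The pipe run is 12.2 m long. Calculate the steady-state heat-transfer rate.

Q ≈ 9100 W

Per-layer cylindrical resistances, series-summed:
R_inner film = 1/(h_i·2πr₁L) = 1/(964×2π×0.12×12.2) = 1.128×10^-4 K/W
R_copper pipe wall = ln(123.7/120)/(2π×396×12.2) = 1×10^-6 K/W
R_cellular glass = ln(140.7/123.7)/(2π×0.0523×12.2) = 0.03212 K/W
R_outer film = 1/(h_o·2πr_oL) = 1/(14.6×2π×0.1407×12.2) = 0.006351 K/W
R_total = 0.03858 K/W
Q = ΔT/R_total = 351/0.03858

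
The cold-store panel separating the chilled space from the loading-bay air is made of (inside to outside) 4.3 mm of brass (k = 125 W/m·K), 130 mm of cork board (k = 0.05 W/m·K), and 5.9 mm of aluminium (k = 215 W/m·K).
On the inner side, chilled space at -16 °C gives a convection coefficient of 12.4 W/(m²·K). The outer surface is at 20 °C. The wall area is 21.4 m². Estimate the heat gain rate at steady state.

Q ≈ 287 W

Series thermal resistances:
R_inner film = 1/(h_i·A) = 1/(12.4×21.4) = 0.003768 K/W
R_brass = L/(kA) = 0.0043/(125×21.4) = 1.607×10^-6 K/W
R_cork board = L/(kA) = 0.13/(0.05×21.4) = 0.1215 K/W
R_aluminium = L/(kA) = 0.0059/(215×21.4) = 1.282×10^-6 K/W
R_total = 0.1253 K/W
Q = ΔT / R_total = 36 / 0.1253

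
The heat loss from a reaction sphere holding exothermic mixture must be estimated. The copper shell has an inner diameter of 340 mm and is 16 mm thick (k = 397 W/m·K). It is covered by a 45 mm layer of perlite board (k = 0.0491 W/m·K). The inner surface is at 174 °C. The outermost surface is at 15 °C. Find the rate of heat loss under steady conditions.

For a spherical shell R = (1/r₁ − 1/r₂)/(4πk); film R = 1/(h·4πr²). In series:
R_copper shell = (1/0.17 − 1/0.186)/(4π×397) = 1.014×10^-4 K/W
R_perlite board = (1/0.186 − 1/0.231)/(4π×0.0491) = 1.697 K/W
R_total = 1.698 K/W
Q = ΔT/R_total = 159/1.698

Q ≈ 93.7 W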